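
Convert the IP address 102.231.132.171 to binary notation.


102 = 01100110
231 = 11100111
132 = 10000100
171 = 10101011
Binary: 01100110.11100111.10000100.10101011


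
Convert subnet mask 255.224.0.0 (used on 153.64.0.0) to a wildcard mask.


Subnet mask: 255.224.0.0
Wildcard = 255.255.255.255 - subnet mask
255 - 255 = 0
255 - 224 = 31
255 - 0 = 255
255 - 0 = 255
Wildcard: 0.31.255.255


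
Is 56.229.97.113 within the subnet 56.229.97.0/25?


Subnet network: 56.229.97.0
Test IP AND mask: 56.229.97.0
Yes, 56.229.97.113 is in 56.229.97.0/25


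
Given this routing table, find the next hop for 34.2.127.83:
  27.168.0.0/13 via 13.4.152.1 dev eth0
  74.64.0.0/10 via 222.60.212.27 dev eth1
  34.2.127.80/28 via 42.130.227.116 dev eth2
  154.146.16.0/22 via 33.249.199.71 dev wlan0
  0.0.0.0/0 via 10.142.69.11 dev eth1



Longest prefix match for 34.2.127.83:
  /13 27.168.0.0: no
  /10 74.64.0.0: no
  /28 34.2.127.80: MATCH
  /22 154.146.16.0: no
  /0 0.0.0.0: MATCH
Selected: next-hop 42.130.227.116 via eth2 (matched /28)


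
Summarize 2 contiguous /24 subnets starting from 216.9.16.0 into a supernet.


Original prefix: /24
Number of subnets: 2 = 2^1
New prefix = 24 - 1 = 23
Supernet: 216.9.16.0/23


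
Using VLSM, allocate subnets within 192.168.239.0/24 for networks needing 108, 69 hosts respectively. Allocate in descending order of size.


108 hosts -> /25 (126 usable): 192.168.239.0/25
69 hosts -> /25 (126 usable): 192.168.239.128/25
Allocation: 192.168.239.0/25 (108 hosts, 126 usable); 192.168.239.128/25 (69 hosts, 126 usable)


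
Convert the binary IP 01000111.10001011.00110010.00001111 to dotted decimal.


01000111 = 71
10001011 = 139
00110010 = 50
00001111 = 15
IP: 71.139.50.15


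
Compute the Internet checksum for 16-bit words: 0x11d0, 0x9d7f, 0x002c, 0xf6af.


Sum all words (with carry folding):
+ 0x11d0 = 0x11d0
+ 0x9d7f = 0xaf4f
+ 0x002c = 0xaf7b
+ 0xf6af = 0xa62b
One's complement: ~0xa62b
Checksum = 0x59d4


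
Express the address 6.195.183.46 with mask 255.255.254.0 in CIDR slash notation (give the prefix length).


Binary: 11111111.11111111.11111110.00000000
Count leading 1s
Prefix: /23


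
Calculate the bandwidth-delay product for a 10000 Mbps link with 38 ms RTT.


BDP = bandwidth * RTT
= 10000 Mbps * 38 ms
= 10000 * 1e6 * 38 / 1000 bits
= 380000000 bits
= 47500000 bytes
= 46386.7188 KB
BDP = 380000000 bits (47500000 bytes)


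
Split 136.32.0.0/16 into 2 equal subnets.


New prefix = 16 + 1 = 17
Each subnet has 32768 addresses
  136.32.0.0/17
  136.32.128.0/17
Subnets: 136.32.0.0/17, 136.32.128.0/17


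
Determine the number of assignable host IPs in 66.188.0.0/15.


Host bits = 32 - 15 = 17
Total addresses = 2^17 = 131072
Usable = total - 2 (network and broadcast)
Usable hosts: 131070


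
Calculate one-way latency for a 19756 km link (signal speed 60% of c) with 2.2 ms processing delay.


Speed = 0.6 * 3e5 km/s = 180000 km/s
Propagation delay = 19756 / 180000 = 0.1098 s = 109.7556 ms
Processing delay = 2.2 ms
Total one-way latency = 111.9556 ms


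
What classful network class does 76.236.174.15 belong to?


First octet: 76
Binary: 01001100
0xxxxxxx -> Class A (1-126)
Class A, default mask 255.0.0.0 (/8)


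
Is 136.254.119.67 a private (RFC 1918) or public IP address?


RFC 1918 private ranges:
  10.0.0.0/8 (10.0.0.0 - 10.255.255.255)
  172.16.0.0/12 (172.16.0.0 - 172.31.255.255)
  192.168.0.0/16 (192.168.0.0 - 192.168.255.255)
Public (not in any RFC 1918 range)


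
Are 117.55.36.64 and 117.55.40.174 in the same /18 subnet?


Mask: 255.255.192.0
117.55.36.64 AND mask = 117.55.0.0
117.55.40.174 AND mask = 117.55.0.0
Yes, same subnet (117.55.0.0)


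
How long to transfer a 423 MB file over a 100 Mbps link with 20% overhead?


Effective throughput = 100 * (1 - 20/100) = 80 Mbps
File size in Mb = 423 * 8 = 3384 Mb
Time = 3384 / 80
Time = 42.3 seconds


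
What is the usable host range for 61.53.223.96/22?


Network: 61.53.220.0
Broadcast: 61.53.223.255
First usable = network + 1
Last usable = broadcast - 1
Range: 61.53.220.1 to 61.53.223.254


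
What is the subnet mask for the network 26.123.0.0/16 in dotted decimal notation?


/16 means 16 network bits, 16 host bits
Binary: 11111111111111110000000000000000
Mask: 255.255.0.0


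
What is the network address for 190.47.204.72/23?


IP:   10111110.00101111.11001100.01001000
Mask: 11111111.11111111.11111110.00000000
AND operation:
Net:  10111110.00101111.11001100.00000000
Network: 190.47.204.0/23


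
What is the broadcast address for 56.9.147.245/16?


Network: 56.9.0.0/16
Host bits = 16
Set all host bits to 1:
Broadcast: 56.9.255.255


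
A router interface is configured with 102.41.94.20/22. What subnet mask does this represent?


/22 means 22 network bits, 10 host bits
Binary: 11111111111111111111110000000000
Mask: 255.255.252.0


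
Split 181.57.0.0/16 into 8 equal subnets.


New prefix = 16 + 3 = 19
Each subnet has 8192 addresses
  181.57.0.0/19
  181.57.32.0/19
  181.57.64.0/19
  181.57.96.0/19
  181.57.128.0/19
  181.57.160.0/19
  181.57.192.0/19
  181.57.224.0/19
Subnets: 181.57.0.0/19, 181.57.32.0/19, 181.57.64.0/19, 181.57.96.0/19, 181.57.128.0/19, 181.57.160.0/19, 181.57.192.0/19, 181.57.224.0/19


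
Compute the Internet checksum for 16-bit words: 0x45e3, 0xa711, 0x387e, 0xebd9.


Sum all words (with carry folding):
+ 0x45e3 = 0x45e3
+ 0xa711 = 0xecf4
+ 0x387e = 0x2573
+ 0xebd9 = 0x114d
One's complement: ~0x114d
Checksum = 0xeeb2


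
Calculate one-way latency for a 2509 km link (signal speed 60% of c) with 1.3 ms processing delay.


Speed = 0.6 * 3e5 km/s = 180000 km/s
Propagation delay = 2509 / 180000 = 0.0139 s = 13.9389 ms
Processing delay = 1.3 ms
Total one-way latency = 15.2389 ms


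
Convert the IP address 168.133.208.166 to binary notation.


168 = 10101000
133 = 10000101
208 = 11010000
166 = 10100110
Binary: 10101000.10000101.11010000.10100110


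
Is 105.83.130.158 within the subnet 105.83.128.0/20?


Subnet network: 105.83.128.0
Test IP AND mask: 105.83.128.0
Yes, 105.83.130.158 is in 105.83.128.0/20


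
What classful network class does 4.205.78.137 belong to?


First octet: 4
Binary: 00000100
0xxxxxxx -> Class A (1-126)
Class A, default mask 255.0.0.0 (/8)


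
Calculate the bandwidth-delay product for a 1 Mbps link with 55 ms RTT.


BDP = bandwidth * RTT
= 1 Mbps * 55 ms
= 1 * 1e6 * 55 / 1000 bits
= 55000 bits
= 6875 bytes
= 6.7139 KB
BDP = 55000 bits (6875 bytes)


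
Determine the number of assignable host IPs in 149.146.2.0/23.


Host bits = 32 - 23 = 9
Total addresses = 2^9 = 512
Usable = total - 2 (network and broadcast)
Usable hosts: 510


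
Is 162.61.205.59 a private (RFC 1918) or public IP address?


RFC 1918 private ranges:
  10.0.0.0/8 (10.0.0.0 - 10.255.255.255)
  172.16.0.0/12 (172.16.0.0 - 172.31.255.255)
  192.168.0.0/16 (192.168.0.0 - 192.168.255.255)
Public (not in any RFC 1918 range)


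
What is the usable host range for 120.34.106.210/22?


Network: 120.34.104.0
Broadcast: 120.34.107.255
First usable = network + 1
Last usable = broadcast - 1
Range: 120.34.104.1 to 120.34.107.254


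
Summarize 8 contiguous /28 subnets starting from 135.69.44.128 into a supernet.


Original prefix: /28
Number of subnets: 8 = 2^3
New prefix = 28 - 3 = 25
Supernet: 135.69.44.128/25


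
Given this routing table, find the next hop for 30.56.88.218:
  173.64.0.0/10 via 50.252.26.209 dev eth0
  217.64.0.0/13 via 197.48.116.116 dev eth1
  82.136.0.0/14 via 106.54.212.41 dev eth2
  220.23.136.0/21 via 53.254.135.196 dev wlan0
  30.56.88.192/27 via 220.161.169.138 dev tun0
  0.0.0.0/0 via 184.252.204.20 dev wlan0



Longest prefix match for 30.56.88.218:
  /10 173.64.0.0: no
  /13 217.64.0.0: no
  /14 82.136.0.0: no
  /21 220.23.136.0: no
  /27 30.56.88.192: MATCH
  /0 0.0.0.0: MATCH
Selected: next-hop 220.161.169.138 via tun0 (matched /27)


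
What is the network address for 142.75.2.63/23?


IP:   10001110.01001011.00000010.00111111
Mask: 11111111.11111111.11111110.00000000
AND operation:
Net:  10001110.01001011.00000010.00000000
Network: 142.75.2.0/23


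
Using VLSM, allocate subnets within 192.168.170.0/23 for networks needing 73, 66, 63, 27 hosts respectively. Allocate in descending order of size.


73 hosts -> /25 (126 usable): 192.168.170.0/25
66 hosts -> /25 (126 usable): 192.168.170.128/25
63 hosts -> /25 (126 usable): 192.168.171.0/25
27 hosts -> /27 (30 usable): 192.168.171.128/27
Allocation: 192.168.170.0/25 (73 hosts, 126 usable); 192.168.170.128/25 (66 hosts, 126 usable); 192.168.171.0/25 (63 hosts, 126 usable); 192.168.171.128/27 (27 hosts, 30 usable)


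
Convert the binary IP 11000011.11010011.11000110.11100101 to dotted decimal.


11000011 = 195
11010011 = 211
11000110 = 198
11100101 = 229
IP: 195.211.198.229


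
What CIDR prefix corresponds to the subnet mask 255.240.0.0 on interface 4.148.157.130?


Binary: 11111111.11110000.00000000.00000000
Count leading 1s
Prefix: /12


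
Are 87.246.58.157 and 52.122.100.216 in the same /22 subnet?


Mask: 255.255.252.0
87.246.58.157 AND mask = 87.246.56.0
52.122.100.216 AND mask = 52.122.100.0
No, different subnets (87.246.56.0 vs 52.122.100.0)


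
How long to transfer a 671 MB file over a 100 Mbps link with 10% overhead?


Effective throughput = 100 * (1 - 10/100) = 90 Mbps
File size in Mb = 671 * 8 = 5368 Mb
Time = 5368 / 90
Time = 59.6444 seconds


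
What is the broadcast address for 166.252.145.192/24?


Network: 166.252.145.0/24
Host bits = 8
Set all host bits to 1:
Broadcast: 166.252.145.255


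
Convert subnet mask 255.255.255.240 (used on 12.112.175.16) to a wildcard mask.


Subnet mask: 255.255.255.240
Wildcard = 255.255.255.255 - subnet mask
255 - 255 = 0
255 - 255 = 0
255 - 255 = 0
255 - 240 = 15
Wildcard: 0.0.0.15


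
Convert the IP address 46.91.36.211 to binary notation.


46 = 00101110
91 = 01011011
36 = 00100100
211 = 11010011
Binary: 00101110.01011011.00100100.11010011


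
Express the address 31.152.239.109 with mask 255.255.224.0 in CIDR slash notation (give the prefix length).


Binary: 11111111.11111111.11100000.00000000
Count leading 1s
Prefix: /19


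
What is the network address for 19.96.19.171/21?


IP:   00010011.01100000.00010011.10101011
Mask: 11111111.11111111.11111000.00000000
AND operation:
Net:  00010011.01100000.00010000.00000000
Network: 19.96.16.0/21


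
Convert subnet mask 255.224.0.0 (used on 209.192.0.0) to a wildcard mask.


Subnet mask: 255.224.0.0
Wildcard = 255.255.255.255 - subnet mask
255 - 255 = 0
255 - 224 = 31
255 - 0 = 255
255 - 0 = 255
Wildcard: 0.31.255.255


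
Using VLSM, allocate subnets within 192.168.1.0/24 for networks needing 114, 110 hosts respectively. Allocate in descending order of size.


114 hosts -> /25 (126 usable): 192.168.1.0/25
110 hosts -> /25 (126 usable): 192.168.1.128/25
Allocation: 192.168.1.0/25 (114 hosts, 126 usable); 192.168.1.128/25 (110 hosts, 126 usable)


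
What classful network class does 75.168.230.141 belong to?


First octet: 75
Binary: 01001011
0xxxxxxx -> Class A (1-126)
Class A, default mask 255.0.0.0 (/8)


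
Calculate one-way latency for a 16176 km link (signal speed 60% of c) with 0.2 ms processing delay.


Speed = 0.6 * 3e5 km/s = 180000 km/s
Propagation delay = 16176 / 180000 = 0.0899 s = 89.8667 ms
Processing delay = 0.2 ms
Total one-way latency = 90.0667 ms


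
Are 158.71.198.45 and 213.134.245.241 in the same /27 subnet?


Mask: 255.255.255.224
158.71.198.45 AND mask = 158.71.198.32
213.134.245.241 AND mask = 213.134.245.224
No, different subnets (158.71.198.32 vs 213.134.245.224)


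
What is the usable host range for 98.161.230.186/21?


Network: 98.161.224.0
Broadcast: 98.161.231.255
First usable = network + 1
Last usable = broadcast - 1
Range: 98.161.224.1 to 98.161.231.254


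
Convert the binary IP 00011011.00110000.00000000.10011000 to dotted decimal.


00011011 = 27
00110000 = 48
00000000 = 0
10011000 = 152
IP: 27.48.0.152


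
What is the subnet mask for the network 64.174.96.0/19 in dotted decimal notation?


/19 means 19 network bits, 13 host bits
Binary: 11111111111111111110000000000000
Mask: 255.255.224.0


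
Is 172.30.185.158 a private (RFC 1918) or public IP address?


RFC 1918 private ranges:
  10.0.0.0/8 (10.0.0.0 - 10.255.255.255)
  172.16.0.0/12 (172.16.0.0 - 172.31.255.255)
  192.168.0.0/16 (192.168.0.0 - 192.168.255.255)
Private (in 172.16.0.0/12)


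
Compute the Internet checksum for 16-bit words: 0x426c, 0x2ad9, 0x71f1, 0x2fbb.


Sum all words (with carry folding):
+ 0x426c = 0x426c
+ 0x2ad9 = 0x6d45
+ 0x71f1 = 0xdf36
+ 0x2fbb = 0x0ef2
One's complement: ~0x0ef2
Checksum = 0xf10d


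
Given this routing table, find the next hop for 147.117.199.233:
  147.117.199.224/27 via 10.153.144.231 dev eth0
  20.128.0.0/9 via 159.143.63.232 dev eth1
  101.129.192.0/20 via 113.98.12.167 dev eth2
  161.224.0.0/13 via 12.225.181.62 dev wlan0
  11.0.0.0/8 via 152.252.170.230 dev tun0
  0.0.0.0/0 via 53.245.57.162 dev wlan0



Longest prefix match for 147.117.199.233:
  /27 147.117.199.224: MATCH
  /9 20.128.0.0: no
  /20 101.129.192.0: no
  /13 161.224.0.0: no
  /8 11.0.0.0: no
  /0 0.0.0.0: MATCH
Selected: next-hop 10.153.144.231 via eth0 (matched /27)


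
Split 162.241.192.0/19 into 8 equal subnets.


New prefix = 19 + 3 = 22
Each subnet has 1024 addresses
  162.241.192.0/22
  162.241.196.0/22
  162.241.200.0/22
  162.241.204.0/22
  162.241.208.0/22
  162.241.212.0/22
  162.241.216.0/22
  162.241.220.0/22
Subnets: 162.241.192.0/22, 162.241.196.0/22, 162.241.200.0/22, 162.241.204.0/22, 162.241.208.0/22, 162.241.212.0/22, 162.241.216.0/22, 162.241.220.0/22


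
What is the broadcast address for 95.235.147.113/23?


Network: 95.235.146.0/23
Host bits = 9
Set all host bits to 1:
Broadcast: 95.235.147.255


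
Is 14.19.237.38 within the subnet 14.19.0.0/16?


Subnet network: 14.19.0.0
Test IP AND mask: 14.19.0.0
Yes, 14.19.237.38 is in 14.19.0.0/16


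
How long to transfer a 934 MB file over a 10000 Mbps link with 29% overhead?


Effective throughput = 10000 * (1 - 29/100) = 7100 Mbps
File size in Mb = 934 * 8 = 7472 Mb
Time = 7472 / 7100
Time = 1.0524 seconds


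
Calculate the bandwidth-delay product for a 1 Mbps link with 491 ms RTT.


BDP = bandwidth * RTT
= 1 Mbps * 491 ms
= 1 * 1e6 * 491 / 1000 bits
= 491000 bits
= 61375 bytes
= 59.9365 KB
BDP = 491000 bits (61375 bytes)


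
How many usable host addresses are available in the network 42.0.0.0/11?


Host bits = 32 - 11 = 21
Total addresses = 2^21 = 2097152
Usable = total - 2 (network and broadcast)
Usable hosts: 2097150


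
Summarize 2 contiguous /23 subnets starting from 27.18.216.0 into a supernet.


Original prefix: /23
Number of subnets: 2 = 2^1
New prefix = 23 - 1 = 22
Supernet: 27.18.216.0/22


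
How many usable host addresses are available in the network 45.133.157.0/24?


Host bits = 32 - 24 = 8
Total addresses = 2^8 = 256
Usable = total - 2 (network and broadcast)
Usable hosts: 254


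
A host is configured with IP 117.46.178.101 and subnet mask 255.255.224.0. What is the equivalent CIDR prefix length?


Binary: 11111111.11111111.11100000.00000000
Count leading 1s
Prefix: /19


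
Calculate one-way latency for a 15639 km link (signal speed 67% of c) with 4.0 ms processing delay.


Speed = 0.67 * 3e5 km/s = 201000 km/s
Propagation delay = 15639 / 201000 = 0.0778 s = 77.806 ms
Processing delay = 4.0 ms
Total one-way latency = 81.806 ms


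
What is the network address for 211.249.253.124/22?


IP:   11010011.11111001.11111101.01111100
Mask: 11111111.11111111.11111100.00000000
AND operation:
Net:  11010011.11111001.11111100.00000000
Network: 211.249.252.0/22


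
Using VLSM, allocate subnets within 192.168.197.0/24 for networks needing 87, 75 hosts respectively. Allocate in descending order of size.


87 hosts -> /25 (126 usable): 192.168.197.0/25
75 hosts -> /25 (126 usable): 192.168.197.128/25
Allocation: 192.168.197.0/25 (87 hosts, 126 usable); 192.168.197.128/25 (75 hosts, 126 usable)


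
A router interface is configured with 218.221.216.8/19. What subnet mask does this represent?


/19 means 19 network bits, 13 host bits
Binary: 11111111111111111110000000000000
Mask: 255.255.224.0


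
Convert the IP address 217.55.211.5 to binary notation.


217 = 11011001
55 = 00110111
211 = 11010011
5 = 00000101
Binary: 11011001.00110111.11010011.00000101


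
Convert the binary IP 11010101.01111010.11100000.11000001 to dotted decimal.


11010101 = 213
01111010 = 122
11100000 = 224
11000001 = 193
IP: 213.122.224.193


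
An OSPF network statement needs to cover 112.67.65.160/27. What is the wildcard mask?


Subnet mask: 255.255.255.224
Wildcard = 255.255.255.255 - subnet mask
255 - 255 = 0
255 - 255 = 0
255 - 255 = 0
255 - 224 = 31
Wildcard: 0.0.0.31


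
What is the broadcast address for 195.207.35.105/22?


Network: 195.207.32.0/22
Host bits = 10
Set all host bits to 1:
Broadcast: 195.207.35.255


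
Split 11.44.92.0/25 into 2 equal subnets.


New prefix = 25 + 1 = 26
Each subnet has 64 addresses
  11.44.92.0/26
  11.44.92.64/26
Subnets: 11.44.92.0/26, 11.44.92.64/26


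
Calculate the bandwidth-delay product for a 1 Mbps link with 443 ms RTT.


BDP = bandwidth * RTT
= 1 Mbps * 443 ms
= 1 * 1e6 * 443 / 1000 bits
= 443000 bits
= 55375 bytes
= 54.0771 KB
BDP = 443000 bits (55375 bytes)


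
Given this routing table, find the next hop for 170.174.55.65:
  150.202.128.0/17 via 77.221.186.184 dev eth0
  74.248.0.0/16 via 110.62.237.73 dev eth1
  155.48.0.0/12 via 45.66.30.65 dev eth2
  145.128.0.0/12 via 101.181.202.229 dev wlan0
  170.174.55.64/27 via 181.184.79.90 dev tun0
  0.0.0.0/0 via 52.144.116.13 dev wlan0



Longest prefix match for 170.174.55.65:
  /17 150.202.128.0: no
  /16 74.248.0.0: no
  /12 155.48.0.0: no
  /12 145.128.0.0: no
  /27 170.174.55.64: MATCH
  /0 0.0.0.0: MATCH
Selected: next-hop 181.184.79.90 via tun0 (matched /27)


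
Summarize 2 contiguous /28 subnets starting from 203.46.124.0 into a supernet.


Original prefix: /28
Number of subnets: 2 = 2^1
New prefix = 28 - 1 = 27
Supernet: 203.46.124.0/27


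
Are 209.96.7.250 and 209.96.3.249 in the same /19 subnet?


Mask: 255.255.224.0
209.96.7.250 AND mask = 209.96.0.0
209.96.3.249 AND mask = 209.96.0.0
Yes, same subnet (209.96.0.0)


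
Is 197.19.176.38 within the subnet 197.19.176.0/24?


Subnet network: 197.19.176.0
Test IP AND mask: 197.19.176.0
Yes, 197.19.176.38 is in 197.19.176.0/24


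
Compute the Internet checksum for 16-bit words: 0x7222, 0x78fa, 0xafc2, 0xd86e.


Sum all words (with carry folding):
+ 0x7222 = 0x7222
+ 0x78fa = 0xeb1c
+ 0xafc2 = 0x9adf
+ 0xd86e = 0x734e
One's complement: ~0x734e
Checksum = 0x8cb1


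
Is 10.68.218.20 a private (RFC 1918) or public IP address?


RFC 1918 private ranges:
  10.0.0.0/8 (10.0.0.0 - 10.255.255.255)
  172.16.0.0/12 (172.16.0.0 - 172.31.255.255)
  192.168.0.0/16 (192.168.0.0 - 192.168.255.255)
Private (in 10.0.0.0/8)


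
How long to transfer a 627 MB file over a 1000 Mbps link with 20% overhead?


Effective throughput = 1000 * (1 - 20/100) = 800 Mbps
File size in Mb = 627 * 8 = 5016 Mb
Time = 5016 / 800
Time = 6.27 seconds


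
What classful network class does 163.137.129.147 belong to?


First octet: 163
Binary: 10100011
10xxxxxx -> Class B (128-191)
Class B, default mask 255.255.0.0 (/16)


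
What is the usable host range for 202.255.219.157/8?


Network: 202.0.0.0
Broadcast: 202.255.255.255
First usable = network + 1
Last usable = broadcast - 1
Range: 202.0.0.1 to 202.255.255.254


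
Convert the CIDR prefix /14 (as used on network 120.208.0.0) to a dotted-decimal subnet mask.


/14 means 14 network bits, 18 host bits
Binary: 11111111111111000000000000000000
Mask: 255.252.0.0


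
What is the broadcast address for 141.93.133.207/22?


Network: 141.93.132.0/22
Host bits = 10
Set all host bits to 1:
Broadcast: 141.93.135.255


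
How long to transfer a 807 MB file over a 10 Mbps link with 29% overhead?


Effective throughput = 10 * (1 - 29/100) = 7.1 Mbps
File size in Mb = 807 * 8 = 6456 Mb
Time = 6456 / 7.1
Time = 909.2958 seconds


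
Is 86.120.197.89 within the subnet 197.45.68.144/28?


Subnet network: 197.45.68.144
Test IP AND mask: 86.120.197.80
No, 86.120.197.89 is not in 197.45.68.144/28


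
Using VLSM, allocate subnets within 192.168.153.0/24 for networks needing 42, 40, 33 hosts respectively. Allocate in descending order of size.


42 hosts -> /26 (62 usable): 192.168.153.0/26
40 hosts -> /26 (62 usable): 192.168.153.64/26
33 hosts -> /26 (62 usable): 192.168.153.128/26
Allocation: 192.168.153.0/26 (42 hosts, 62 usable); 192.168.153.64/26 (40 hosts, 62 usable); 192.168.153.128/26 (33 hosts, 62 usable)


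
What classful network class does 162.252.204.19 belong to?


First octet: 162
Binary: 10100010
10xxxxxx -> Class B (128-191)
Class B, default mask 255.255.0.0 (/16)


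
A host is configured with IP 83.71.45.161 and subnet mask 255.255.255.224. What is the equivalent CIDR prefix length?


Binary: 11111111.11111111.11111111.11100000
Count leading 1s
Prefix: /27


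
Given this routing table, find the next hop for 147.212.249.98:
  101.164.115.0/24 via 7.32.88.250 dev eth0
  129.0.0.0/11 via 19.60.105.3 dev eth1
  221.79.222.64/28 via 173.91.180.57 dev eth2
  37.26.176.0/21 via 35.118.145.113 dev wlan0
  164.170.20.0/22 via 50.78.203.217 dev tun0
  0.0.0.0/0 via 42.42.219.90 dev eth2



Longest prefix match for 147.212.249.98:
  /24 101.164.115.0: no
  /11 129.0.0.0: no
  /28 221.79.222.64: no
  /21 37.26.176.0: no
  /22 164.170.20.0: no
  /0 0.0.0.0: MATCH
Selected: next-hop 42.42.219.90 via eth2 (matched /0)


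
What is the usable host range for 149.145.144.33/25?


Network: 149.145.144.0
Broadcast: 149.145.144.127
First usable = network + 1
Last usable = broadcast - 1
Range: 149.145.144.1 to 149.145.144.126


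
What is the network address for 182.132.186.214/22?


IP:   10110110.10000100.10111010.11010110
Mask: 11111111.11111111.11111100.00000000
AND operation:
Net:  10110110.10000100.10111000.00000000
Network: 182.132.184.0/22


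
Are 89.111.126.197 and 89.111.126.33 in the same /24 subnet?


Mask: 255.255.255.0
89.111.126.197 AND mask = 89.111.126.0
89.111.126.33 AND mask = 89.111.126.0
Yes, same subnet (89.111.126.0)


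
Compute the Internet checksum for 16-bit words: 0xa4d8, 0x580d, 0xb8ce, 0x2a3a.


Sum all words (with carry folding):
+ 0xa4d8 = 0xa4d8
+ 0x580d = 0xfce5
+ 0xb8ce = 0xb5b4
+ 0x2a3a = 0xdfee
One's complement: ~0xdfee
Checksum = 0x2011


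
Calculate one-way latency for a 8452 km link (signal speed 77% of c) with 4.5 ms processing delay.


Speed = 0.77 * 3e5 km/s = 231000 km/s
Propagation delay = 8452 / 231000 = 0.0366 s = 36.5887 ms
Processing delay = 4.5 ms
Total one-way latency = 41.0887 ms


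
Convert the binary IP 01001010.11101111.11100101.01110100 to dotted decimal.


01001010 = 74
11101111 = 239
11100101 = 229
01110100 = 116
IP: 74.239.229.116


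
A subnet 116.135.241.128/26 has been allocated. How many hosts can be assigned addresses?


Host bits = 32 - 26 = 6
Total addresses = 2^6 = 64
Usable = total - 2 (network and broadcast)
Usable hosts: 62


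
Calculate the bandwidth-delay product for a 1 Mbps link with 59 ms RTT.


BDP = bandwidth * RTT
= 1 Mbps * 59 ms
= 1 * 1e6 * 59 / 1000 bits
= 59000 bits
= 7375 bytes
= 7.2021 KB
BDP = 59000 bits (7375 bytes)


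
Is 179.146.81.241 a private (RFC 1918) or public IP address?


RFC 1918 private ranges:
  10.0.0.0/8 (10.0.0.0 - 10.255.255.255)
  172.16.0.0/12 (172.16.0.0 - 172.31.255.255)
  192.168.0.0/16 (192.168.0.0 - 192.168.255.255)
Public (not in any RFC 1918 range)


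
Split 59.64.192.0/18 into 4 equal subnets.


New prefix = 18 + 2 = 20
Each subnet has 4096 addresses
  59.64.192.0/20
  59.64.208.0/20
  59.64.224.0/20
  59.64.240.0/20
Subnets: 59.64.192.0/20, 59.64.208.0/20, 59.64.224.0/20, 59.64.240.0/20


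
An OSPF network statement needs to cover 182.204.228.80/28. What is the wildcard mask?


Subnet mask: 255.255.255.240
Wildcard = 255.255.255.255 - subnet mask
255 - 255 = 0
255 - 255 = 0
255 - 255 = 0
255 - 240 = 15
Wildcard: 0.0.0.15


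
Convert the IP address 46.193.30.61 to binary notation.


46 = 00101110
193 = 11000001
30 = 00011110
61 = 00111101
Binary: 00101110.11000001.00011110.00111101


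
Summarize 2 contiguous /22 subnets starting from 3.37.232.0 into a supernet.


Original prefix: /22
Number of subnets: 2 = 2^1
New prefix = 22 - 1 = 21
Supernet: 3.37.232.0/21


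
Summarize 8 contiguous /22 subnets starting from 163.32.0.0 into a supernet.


Original prefix: /22
Number of subnets: 8 = 2^3
New prefix = 22 - 3 = 19
Supernet: 163.32.0.0/19


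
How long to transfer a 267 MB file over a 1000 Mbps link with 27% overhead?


Effective throughput = 1000 * (1 - 27/100) = 730 Mbps
File size in Mb = 267 * 8 = 2136 Mb
Time = 2136 / 730
Time = 2.926 seconds


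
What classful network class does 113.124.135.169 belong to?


First octet: 113
Binary: 01110001
0xxxxxxx -> Class A (1-126)
Class A, default mask 255.0.0.0 (/8)


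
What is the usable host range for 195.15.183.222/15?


Network: 195.14.0.0
Broadcast: 195.15.255.255
First usable = network + 1
Last usable = broadcast - 1
Range: 195.14.0.1 to 195.15.255.254


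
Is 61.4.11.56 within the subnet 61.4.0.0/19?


Subnet network: 61.4.0.0
Test IP AND mask: 61.4.0.0
Yes, 61.4.11.56 is in 61.4.0.0/19


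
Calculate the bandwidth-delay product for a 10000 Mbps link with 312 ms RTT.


BDP = bandwidth * RTT
= 10000 Mbps * 312 ms
= 10000 * 1e6 * 312 / 1000 bits
= 3120000000 bits
= 390000000 bytes
= 380859.375 KB
BDP = 3120000000 bits (390000000 bytes)


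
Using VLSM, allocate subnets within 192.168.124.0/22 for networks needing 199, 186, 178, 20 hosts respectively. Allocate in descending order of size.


199 hosts -> /24 (254 usable): 192.168.124.0/24
186 hosts -> /24 (254 usable): 192.168.125.0/24
178 hosts -> /24 (254 usable): 192.168.126.0/24
20 hosts -> /27 (30 usable): 192.168.127.0/27
Allocation: 192.168.124.0/24 (199 hosts, 254 usable); 192.168.125.0/24 (186 hosts, 254 usable); 192.168.126.0/24 (178 hosts, 254 usable); 192.168.127.0/27 (20 hosts, 30 usable)


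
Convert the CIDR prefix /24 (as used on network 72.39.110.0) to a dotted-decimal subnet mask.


/24 means 24 network bits, 8 host bits
Binary: 11111111111111111111111100000000
Mask: 255.255.255.0


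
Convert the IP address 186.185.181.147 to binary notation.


186 = 10111010
185 = 10111001
181 = 10110101
147 = 10010011
Binary: 10111010.10111001.10110101.10010011


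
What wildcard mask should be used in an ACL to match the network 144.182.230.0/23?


Subnet mask: 255.255.254.0
Wildcard = 255.255.255.255 - subnet mask
255 - 255 = 0
255 - 255 = 0
255 - 254 = 1
255 - 0 = 255
Wildcard: 0.0.1.255


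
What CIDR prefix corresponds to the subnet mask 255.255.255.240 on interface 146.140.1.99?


Binary: 11111111.11111111.11111111.11110000
Count leading 1s
Prefix: /28


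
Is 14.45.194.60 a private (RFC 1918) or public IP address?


RFC 1918 private ranges:
  10.0.0.0/8 (10.0.0.0 - 10.255.255.255)
  172.16.0.0/12 (172.16.0.0 - 172.31.255.255)
  192.168.0.0/16 (192.168.0.0 - 192.168.255.255)
Public (not in any RFC 1918 range)


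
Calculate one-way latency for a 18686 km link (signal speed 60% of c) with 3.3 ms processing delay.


Speed = 0.6 * 3e5 km/s = 180000 km/s
Propagation delay = 18686 / 180000 = 0.1038 s = 103.8111 ms
Processing delay = 3.3 ms
Total one-way latency = 107.1111 ms


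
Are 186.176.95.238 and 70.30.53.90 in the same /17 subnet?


Mask: 255.255.128.0
186.176.95.238 AND mask = 186.176.0.0
70.30.53.90 AND mask = 70.30.0.0
No, different subnets (186.176.0.0 vs 70.30.0.0)


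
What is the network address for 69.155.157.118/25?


IP:   01000101.10011011.10011101.01110110
Mask: 11111111.11111111.11111111.10000000
AND operation:
Net:  01000101.10011011.10011101.00000000
Network: 69.155.157.0/25


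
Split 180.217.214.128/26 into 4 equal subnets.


New prefix = 26 + 2 = 28
Each subnet has 16 addresses
  180.217.214.128/28
  180.217.214.144/28
  180.217.214.160/28
  180.217.214.176/28
Subnets: 180.217.214.128/28, 180.217.214.144/28, 180.217.214.160/28, 180.217.214.176/28


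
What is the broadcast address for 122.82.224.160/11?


Network: 122.64.0.0/11
Host bits = 21
Set all host bits to 1:
Broadcast: 122.95.255.255


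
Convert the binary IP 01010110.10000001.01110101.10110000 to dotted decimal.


01010110 = 86
10000001 = 129
01110101 = 117
10110000 = 176
IP: 86.129.117.176


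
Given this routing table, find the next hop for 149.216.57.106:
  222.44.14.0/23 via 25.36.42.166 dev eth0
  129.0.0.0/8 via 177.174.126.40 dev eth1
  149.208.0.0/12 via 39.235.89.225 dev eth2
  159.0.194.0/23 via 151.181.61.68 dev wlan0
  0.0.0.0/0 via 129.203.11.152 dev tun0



Longest prefix match for 149.216.57.106:
  /23 222.44.14.0: no
  /8 129.0.0.0: no
  /12 149.208.0.0: MATCH
  /23 159.0.194.0: no
  /0 0.0.0.0: MATCH
Selected: next-hop 39.235.89.225 via eth2 (matched /12)


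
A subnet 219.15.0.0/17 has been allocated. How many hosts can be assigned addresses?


Host bits = 32 - 17 = 15
Total addresses = 2^15 = 32768
Usable = total - 2 (network and broadcast)
Usable hosts: 32766


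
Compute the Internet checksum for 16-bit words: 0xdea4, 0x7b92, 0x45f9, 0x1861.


Sum all words (with carry folding):
+ 0xdea4 = 0xdea4
+ 0x7b92 = 0x5a37
+ 0x45f9 = 0xa030
+ 0x1861 = 0xb891
One's complement: ~0xb891
Checksum = 0x476e


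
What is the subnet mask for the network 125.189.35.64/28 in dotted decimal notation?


/28 means 28 network bits, 4 host bits
Binary: 11111111111111111111111111110000
Mask: 255.255.255.240


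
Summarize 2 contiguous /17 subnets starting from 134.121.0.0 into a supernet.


Original prefix: /17
Number of subnets: 2 = 2^1
New prefix = 17 - 1 = 16
Supernet: 134.121.0.0/16


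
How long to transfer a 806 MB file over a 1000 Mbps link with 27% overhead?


Effective throughput = 1000 * (1 - 27/100) = 730 Mbps
File size in Mb = 806 * 8 = 6448 Mb
Time = 6448 / 730
Time = 8.8329 seconds


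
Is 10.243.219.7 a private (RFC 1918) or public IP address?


RFC 1918 private ranges:
  10.0.0.0/8 (10.0.0.0 - 10.255.255.255)
  172.16.0.0/12 (172.16.0.0 - 172.31.255.255)
  192.168.0.0/16 (192.168.0.0 - 192.168.255.255)
Private (in 10.0.0.0/8)


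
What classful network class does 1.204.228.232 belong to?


First octet: 1
Binary: 00000001
0xxxxxxx -> Class A (1-126)
Class A, default mask 255.0.0.0 (/8)


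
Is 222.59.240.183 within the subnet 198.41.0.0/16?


Subnet network: 198.41.0.0
Test IP AND mask: 222.59.0.0
No, 222.59.240.183 is not in 198.41.0.0/16


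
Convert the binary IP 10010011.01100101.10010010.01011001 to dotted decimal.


10010011 = 147
01100101 = 101
10010010 = 146
01011001 = 89
IP: 147.101.146.89


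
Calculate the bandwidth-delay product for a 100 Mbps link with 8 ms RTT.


BDP = bandwidth * RTT
= 100 Mbps * 8 ms
= 100 * 1e6 * 8 / 1000 bits
= 800000 bits
= 100000 bytes
= 97.6562 KB
BDP = 800000 bits (100000 bytes)


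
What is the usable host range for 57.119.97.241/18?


Network: 57.119.64.0
Broadcast: 57.119.127.255
First usable = network + 1
Last usable = broadcast - 1
Range: 57.119.64.1 to 57.119.127.254


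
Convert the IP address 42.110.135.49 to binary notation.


42 = 00101010
110 = 01101110
135 = 10000111
49 = 00110001
Binary: 00101010.01101110.10000111.00110001


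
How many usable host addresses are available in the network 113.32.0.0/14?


Host bits = 32 - 14 = 18
Total addresses = 2^18 = 262144
Usable = total - 2 (network and broadcast)
Usable hosts: 262142


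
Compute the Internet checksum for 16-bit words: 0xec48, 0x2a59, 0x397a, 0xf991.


Sum all words (with carry folding):
+ 0xec48 = 0xec48
+ 0x2a59 = 0x16a2
+ 0x397a = 0x501c
+ 0xf991 = 0x49ae
One's complement: ~0x49ae
Checksum = 0xb651


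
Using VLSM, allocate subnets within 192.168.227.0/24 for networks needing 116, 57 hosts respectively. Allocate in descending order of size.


116 hosts -> /25 (126 usable): 192.168.227.0/25
57 hosts -> /26 (62 usable): 192.168.227.128/26
Allocation: 192.168.227.0/25 (116 hosts, 126 usable); 192.168.227.128/26 (57 hosts, 62 usable)


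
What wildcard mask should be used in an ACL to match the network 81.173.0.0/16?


Subnet mask: 255.255.0.0
Wildcard = 255.255.255.255 - subnet mask
255 - 255 = 0
255 - 255 = 0
255 - 0 = 255
255 - 0 = 255
Wildcard: 0.0.255.255


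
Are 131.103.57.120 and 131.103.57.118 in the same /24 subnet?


Mask: 255.255.255.0
131.103.57.120 AND mask = 131.103.57.0
131.103.57.118 AND mask = 131.103.57.0
Yes, same subnet (131.103.57.0)


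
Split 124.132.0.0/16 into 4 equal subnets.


New prefix = 16 + 2 = 18
Each subnet has 16384 addresses
  124.132.0.0/18
  124.132.64.0/18
  124.132.128.0/18
  124.132.192.0/18
Subnets: 124.132.0.0/18, 124.132.64.0/18, 124.132.128.0/18, 124.132.192.0/18


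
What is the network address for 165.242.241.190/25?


IP:   10100101.11110010.11110001.10111110
Mask: 11111111.11111111.11111111.10000000
AND operation:
Net:  10100101.11110010.11110001.10000000
Network: 165.242.241.128/25


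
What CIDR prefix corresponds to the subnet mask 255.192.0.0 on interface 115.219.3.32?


Binary: 11111111.11000000.00000000.00000000
Count leading 1s
Prefix: /10


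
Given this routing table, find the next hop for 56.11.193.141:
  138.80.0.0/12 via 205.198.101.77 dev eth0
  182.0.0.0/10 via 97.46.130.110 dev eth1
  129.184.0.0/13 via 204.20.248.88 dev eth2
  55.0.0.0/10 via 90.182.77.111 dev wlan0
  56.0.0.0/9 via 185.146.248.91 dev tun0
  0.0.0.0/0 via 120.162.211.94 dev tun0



Longest prefix match for 56.11.193.141:
  /12 138.80.0.0: no
  /10 182.0.0.0: no
  /13 129.184.0.0: no
  /10 55.0.0.0: no
  /9 56.0.0.0: MATCH
  /0 0.0.0.0: MATCH
Selected: next-hop 185.146.248.91 via tun0 (matched /9)


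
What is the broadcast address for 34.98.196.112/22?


Network: 34.98.196.0/22
Host bits = 10
Set all host bits to 1:
Broadcast: 34.98.199.255


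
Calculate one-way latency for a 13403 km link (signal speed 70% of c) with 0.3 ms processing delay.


Speed = 0.7 * 3e5 km/s = 210000 km/s
Propagation delay = 13403 / 210000 = 0.0638 s = 63.8238 ms
Processing delay = 0.3 ms
Total one-way latency = 64.1238 ms


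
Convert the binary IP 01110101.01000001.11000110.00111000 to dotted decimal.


01110101 = 117
01000001 = 65
11000110 = 198
00111000 = 56
IP: 117.65.198.56


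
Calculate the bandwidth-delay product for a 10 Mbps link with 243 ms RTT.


BDP = bandwidth * RTT
= 10 Mbps * 243 ms
= 10 * 1e6 * 243 / 1000 bits
= 2430000 bits
= 303750 bytes
= 296.6309 KB
BDP = 2430000 bits (303750 bytes)


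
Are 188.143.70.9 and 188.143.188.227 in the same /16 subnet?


Mask: 255.255.0.0
188.143.70.9 AND mask = 188.143.0.0
188.143.188.227 AND mask = 188.143.0.0
Yes, same subnet (188.143.0.0)


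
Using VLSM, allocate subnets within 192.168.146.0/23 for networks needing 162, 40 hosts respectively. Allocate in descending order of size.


162 hosts -> /24 (254 usable): 192.168.146.0/24
40 hosts -> /26 (62 usable): 192.168.147.0/26
Allocation: 192.168.146.0/24 (162 hosts, 254 usable); 192.168.147.0/26 (40 hosts, 62 usable)


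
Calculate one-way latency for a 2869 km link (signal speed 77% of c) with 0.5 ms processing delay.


Speed = 0.77 * 3e5 km/s = 231000 km/s
Propagation delay = 2869 / 231000 = 0.0124 s = 12.4199 ms
Processing delay = 0.5 ms
Total one-way latency = 12.9199 ms


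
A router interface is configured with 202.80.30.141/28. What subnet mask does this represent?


/28 means 28 network bits, 4 host bits
Binary: 11111111111111111111111111110000
Mask: 255.255.255.240


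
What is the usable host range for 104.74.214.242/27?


Network: 104.74.214.224
Broadcast: 104.74.214.255
First usable = network + 1
Last usable = broadcast - 1
Range: 104.74.214.225 to 104.74.214.254


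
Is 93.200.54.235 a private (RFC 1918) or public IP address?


RFC 1918 private ranges:
  10.0.0.0/8 (10.0.0.0 - 10.255.255.255)
  172.16.0.0/12 (172.16.0.0 - 172.31.255.255)
  192.168.0.0/16 (192.168.0.0 - 192.168.255.255)
Public (not in any RFC 1918 range)


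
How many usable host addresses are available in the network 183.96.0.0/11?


Host bits = 32 - 11 = 21
Total addresses = 2^21 = 2097152
Usable = total - 2 (network and broadcast)
Usable hosts: 2097150


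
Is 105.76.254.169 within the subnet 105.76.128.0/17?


Subnet network: 105.76.128.0
Test IP AND mask: 105.76.128.0
Yes, 105.76.254.169 is in 105.76.128.0/17


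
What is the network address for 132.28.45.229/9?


IP:   10000100.00011100.00101101.11100101
Mask: 11111111.10000000.00000000.00000000
AND operation:
Net:  10000100.00000000.00000000.00000000
Network: 132.0.0.0/9


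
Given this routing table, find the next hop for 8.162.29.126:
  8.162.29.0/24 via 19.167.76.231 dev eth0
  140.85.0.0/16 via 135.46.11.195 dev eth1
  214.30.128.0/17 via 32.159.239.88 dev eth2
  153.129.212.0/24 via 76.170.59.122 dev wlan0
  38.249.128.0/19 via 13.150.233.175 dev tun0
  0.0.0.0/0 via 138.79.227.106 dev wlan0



Longest prefix match for 8.162.29.126:
  /24 8.162.29.0: MATCH
  /16 140.85.0.0: no
  /17 214.30.128.0: no
  /24 153.129.212.0: no
  /19 38.249.128.0: no
  /0 0.0.0.0: MATCH
Selected: next-hop 19.167.76.231 via eth0 (matched /24)


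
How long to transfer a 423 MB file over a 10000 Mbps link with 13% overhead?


Effective throughput = 10000 * (1 - 13/100) = 8700 Mbps
File size in Mb = 423 * 8 = 3384 Mb
Time = 3384 / 8700
Time = 0.389 seconds


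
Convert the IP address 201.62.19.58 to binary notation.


201 = 11001001
62 = 00111110
19 = 00010011
58 = 00111010
Binary: 11001001.00111110.00010011.00111010


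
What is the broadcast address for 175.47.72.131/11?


Network: 175.32.0.0/11
Host bits = 21
Set all host bits to 1:
Broadcast: 175.63.255.255


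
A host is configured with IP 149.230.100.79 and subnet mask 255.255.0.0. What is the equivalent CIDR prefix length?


Binary: 11111111.11111111.00000000.00000000
Count leading 1s
Prefix: /16


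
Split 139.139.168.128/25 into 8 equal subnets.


New prefix = 25 + 3 = 28
Each subnet has 16 addresses
  139.139.168.128/28
  139.139.168.144/28
  139.139.168.160/28
  139.139.168.176/28
  139.139.168.192/28
  139.139.168.208/28
  139.139.168.224/28
  139.139.168.240/28
Subnets: 139.139.168.128/28, 139.139.168.144/28, 139.139.168.160/28, 139.139.168.176/28, 139.139.168.192/28, 139.139.168.208/28, 139.139.168.224/28, 139.139.168.240/28


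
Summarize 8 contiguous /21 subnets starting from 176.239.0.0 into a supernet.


Original prefix: /21
Number of subnets: 8 = 2^3
New prefix = 21 - 3 = 18
Supernet: 176.239.0.0/18


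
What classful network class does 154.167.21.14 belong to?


First octet: 154
Binary: 10011010
10xxxxxx -> Class B (128-191)
Class B, default mask 255.255.0.0 (/16)


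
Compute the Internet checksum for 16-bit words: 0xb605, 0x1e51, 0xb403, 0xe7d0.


Sum all words (with carry folding):
+ 0xb605 = 0xb605
+ 0x1e51 = 0xd456
+ 0xb403 = 0x885a
+ 0xe7d0 = 0x702b
One's complement: ~0x702b
Checksum = 0x8fd4


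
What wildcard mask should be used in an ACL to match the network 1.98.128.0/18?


Subnet mask: 255.255.192.0
Wildcard = 255.255.255.255 - subnet mask
255 - 255 = 0
255 - 255 = 0
255 - 192 = 63
255 - 0 = 255
Wildcard: 0.0.63.255
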